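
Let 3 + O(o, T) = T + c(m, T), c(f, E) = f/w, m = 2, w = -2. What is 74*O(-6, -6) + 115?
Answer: -625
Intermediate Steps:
c(f, E) = -f/2 (c(f, E) = f/(-2) = f*(-1/2) = -f/2)
O(o, T) = -4 + T (O(o, T) = -3 + (T - 1/2*2) = -3 + (T - 1) = -3 + (-1 + T) = -4 + T)
74*O(-6, -6) + 115 = 74*(-4 - 6) + 115 = 74*(-10) + 115 = -740 + 115 = -625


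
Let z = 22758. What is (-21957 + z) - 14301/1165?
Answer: 918864/1165 ≈ 788.72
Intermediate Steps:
(-21957 + z) - 14301/1165 = (-21957 + 22758) - 14301/1165 = 801 - 14301*1/1165 = 801 - 14301/1165 = 918864/1165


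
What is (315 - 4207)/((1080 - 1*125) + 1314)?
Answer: -3892/2269 ≈ -1.7153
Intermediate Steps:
(315 - 4207)/((1080 - 1*125) + 1314) = -3892/((1080 - 125) + 1314) = -3892/(955 + 1314) = -3892/2269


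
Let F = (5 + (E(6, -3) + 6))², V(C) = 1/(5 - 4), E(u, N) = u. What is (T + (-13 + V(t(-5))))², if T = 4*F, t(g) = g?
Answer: 1308736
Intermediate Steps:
V(C) = 1 (V(C) = 1/1 = 1)
F = 289 (F = (5 + (6 + 6))² = (5 + 12)² = 17² = 289)
T = 1156 (T = 4*289 = 1156)
(T + (-13 + V(t(-5))))² = (1156 + (-13 + 1))² = (1156 - 12)² = 1144² = 1308736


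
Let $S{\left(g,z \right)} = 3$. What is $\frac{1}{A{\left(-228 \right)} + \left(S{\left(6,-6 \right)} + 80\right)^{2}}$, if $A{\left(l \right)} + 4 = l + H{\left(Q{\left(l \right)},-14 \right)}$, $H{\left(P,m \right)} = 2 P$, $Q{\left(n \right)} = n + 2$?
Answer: $\frac{1}{6205} \approx 0.00016116$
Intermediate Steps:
$Q{\left(n \right)} = 2 + n$
$A{\left(l \right)} = 3 l$ ($A{\left(l \right)} = -4 + \left(l + 2 \left(2 + l\right)\right) = -4 + \left(l + \left(4 + 2 l\right)\right) = -4 + \left(4 + 3 l\right) = 3 l$)
$\frac{1}{A{\left(-228 \right)} + \left(S{\left(6,-6 \right)} + 80\right)^{2}} = \frac{1}{3 \left(-228\right) + \left(3 + 80\right)^{2}} = \frac{1}{-684 + 83^{2}} = \frac{1}{-684 + 6889} = \frac{1}{6205}$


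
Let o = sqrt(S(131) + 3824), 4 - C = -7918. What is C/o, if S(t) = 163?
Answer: 7922*sqrt(443)/1329 ≈ 125.46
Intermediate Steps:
C = 7922 (C = 4 - 1*(-7918) = 4 + 7918 = 7922)
o = 3*sqrt(443) (o = sqrt(163 + 3824) = sqrt(3987) = 3*sqrt(443) ≈ 63.143)
C/o = 7922/((3*sqrt(443))) = 7922*(sqrt(443)/1329) = 7922*sqrt(443)/1329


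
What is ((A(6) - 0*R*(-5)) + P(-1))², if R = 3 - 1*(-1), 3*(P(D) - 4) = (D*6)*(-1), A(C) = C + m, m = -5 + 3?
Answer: 100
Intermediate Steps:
m = -2
A(C) = -2 + C (A(C) = C - 2 = -2 + C)
P(D) = 4 - 2*D (P(D) = 4 + ((D*6)*(-1))/3 = 4 + ((6*D)*(-1))/3 = 4 + (-6*D)/3 = 4 - 2*D)
R = 4 (R = 3 + 1 = 4)
((A(6) - 0*R*(-5)) + P(-1))² = (((-2 + 6) - 0*4*(-5)) + (4 - 2*(-1)))² = ((4 - 0*(-5)) + (4 + 2))² = ((4 - 1*0) + 6)² = ((4 + 0) + 6)² = (4 + 6)² = 10² = 100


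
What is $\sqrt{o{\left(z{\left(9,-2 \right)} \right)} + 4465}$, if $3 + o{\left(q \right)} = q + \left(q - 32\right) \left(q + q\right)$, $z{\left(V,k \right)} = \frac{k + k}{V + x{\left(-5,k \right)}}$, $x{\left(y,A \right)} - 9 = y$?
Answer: $\frac{3 \sqrt{84154}}{13} \approx 66.945$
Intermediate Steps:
$x{\left(y,A \right)} = 9 + y$
$z{\left(V,k \right)} = \frac{2 k}{4 + V}$ ($z{\left(V,k \right)} = \frac{k + k}{V + \left(9 - 5\right)} = \frac{2 k}{V + 4} = \frac{2 k}{4 + V}$)
$o{\left(q \right)} = -3 + q + 2 q \left(-32 + q\right)$ ($o{\left(q \right)} = -3 + \left(q + \left(q - 32\right) \left(q + q\right)\right) = -3 + \left(q + \left(-32 + q\right) 2 q\right) = -3 + \left(q + 2 q \left(-32 + q\right)\right) = -3 + q + 2 q \left(-32 + q\right)$)
$\sqrt{o{\left(z{\left(9,-2 \right)} \right)} + 4465} = \sqrt{\left(-3 - 63 \cdot 2 \left(-2\right) \frac{1}{4 + 9} + 2 \left(2 \left(-2\right) \frac{1}{4 + 9}\right)^{2}\right) + 4465} = \sqrt{\left(-3 - 63 \cdot 2 \left(-2\right) \frac{1}{13} + 2 \left(2 \left(-2\right) \frac{1}{13}\right)^{2}\right) + 4465} = \sqrt{\left(-3 - - \frac{252}{13} + 2 \left(- \frac{4}{13}\right)^{2}\right) + 4465} = \sqrt{\left(-3 + \frac{252}{13} + 2 \cdot \frac{16}{169}\right) + 4465} = \sqrt{\left(-3 + \frac{252}{13} + \frac{32}{169}\right) + 4465} = \sqrt{\frac{2801}{169} + 4465} = \sqrt{\frac{757386}{169}} = \frac{3 \sqrt{84154}}{13}$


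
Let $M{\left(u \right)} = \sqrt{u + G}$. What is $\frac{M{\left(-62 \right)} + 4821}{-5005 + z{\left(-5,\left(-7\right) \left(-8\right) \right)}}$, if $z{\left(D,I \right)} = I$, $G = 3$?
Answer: $- \frac{4821}{4949} - \frac{i \sqrt{59}}{4949} \approx -0.97414 - 0.0015521 i$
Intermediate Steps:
$M{\left(u \right)} = \sqrt{3 + u}$ ($M{\left(u \right)} = \sqrt{u + 3} = \sqrt{3 + u}$)
$\frac{M{\left(-62 \right)} + 4821}{-5005 + z{\left(-5,\left(-7\right) \left(-8\right) \right)}} = \frac{\sqrt{3 - 62} + 4821}{-5005 - -56} = \frac{\sqrt{-59} + 4821}{-5005 + 56} = \frac{i \sqrt{59} + 4821}{-4949} = \left(4821 + i \sqrt{59}\right) \left(- \frac{1}{4949}\right) = - \frac{4821}{4949} - \frac{i \sqrt{59}}{4949}$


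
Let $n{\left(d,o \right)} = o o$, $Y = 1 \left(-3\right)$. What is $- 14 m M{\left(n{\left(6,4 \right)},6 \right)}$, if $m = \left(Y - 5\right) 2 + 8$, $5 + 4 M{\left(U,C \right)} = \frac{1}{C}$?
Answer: $- \frac{406}{3} \approx -135.33$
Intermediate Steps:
$Y = -3$
$n{\left(d,o \right)} = o^{2}$
$M{\left(U,C \right)} = - \frac{5}{4} + \frac{1}{4 C}$
$m = -8$ ($m = \left(-3 - 5\right) 2 + 8 = \left(-8\right) 2 + 8 = -16 + 8 = -8$)
$- 14 m M{\left(n{\left(6,4 \right)},6 \right)} = \left(-14\right) \left(-8\right) \frac{1 - 30}{4 \cdot 6} = 112 \cdot \frac{1}{4} \cdot \frac{1}{6} \left(1 - 30\right) = 112 \cdot \frac{1}{4} \cdot \frac{1}{6} \left(-29\right) = 112 \left(- \frac{29}{24}\right) = - \frac{406}{3}$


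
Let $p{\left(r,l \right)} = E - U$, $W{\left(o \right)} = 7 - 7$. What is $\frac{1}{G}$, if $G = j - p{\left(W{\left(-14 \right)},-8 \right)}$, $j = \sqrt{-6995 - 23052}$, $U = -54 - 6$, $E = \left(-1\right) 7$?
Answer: $- \frac{53}{32856} - \frac{i \sqrt{30047}}{32856} \approx -0.0016131 - 0.0052758 i$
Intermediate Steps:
$E = -7$
$U = -60$ ($U = -54 - 6 = -60$)
$j = i \sqrt{30047}$ ($j = \sqrt{-30047} = i \sqrt{30047} \approx 173.34 i$)
$W{\left(o \right)} = 0$
$p{\left(r,l \right)} = 53$ ($p{\left(r,l \right)} = -7 - -60 = -7 + 60 = 53$)
$G = -53 + i \sqrt{30047}$ ($G = i \sqrt{30047} - 53 = -53 + i \sqrt{30047} \approx -53.0 + 173.34 i$)
$\frac{1}{G} = \frac{1}{-53 + i \sqrt{30047}}$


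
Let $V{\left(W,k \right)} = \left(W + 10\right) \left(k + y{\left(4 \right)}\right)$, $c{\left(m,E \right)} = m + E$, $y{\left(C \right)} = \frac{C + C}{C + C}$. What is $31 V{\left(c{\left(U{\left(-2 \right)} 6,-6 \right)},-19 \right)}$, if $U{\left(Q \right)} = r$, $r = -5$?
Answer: $14508$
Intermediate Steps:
$U{\left(Q \right)} = -5$
$y{\left(C \right)} = 1$ ($y{\left(C \right)} = \frac{2 C}{2 C} = 2 C \frac{1}{2 C} = 1$)
$c{\left(m,E \right)} = E + m$
$V{\left(W,k \right)} = \left(1 + k\right) \left(10 + W\right)$ ($V{\left(W,k \right)} = \left(W + 10\right) \left(k + 1\right) = \left(10 + W\right) \left(1 + k\right) = \left(1 + k\right) \left(10 + W\right)$)
$31 V{\left(c{\left(U{\left(-2 \right)} 6,-6 \right)},-19 \right)} = 31 \left(10 - 36 + 10 \left(-19\right) + \left(-6 - 30\right) \left(-19\right)\right) = 31 \left(10 - 36 - 190 + \left(-6 - 30\right) \left(-19\right)\right) = 31 \left(10 - 36 - 190 - -684\right) = 31 \left(10 - 36 - 190 + 684\right) = 31 \cdot 468 = 14508$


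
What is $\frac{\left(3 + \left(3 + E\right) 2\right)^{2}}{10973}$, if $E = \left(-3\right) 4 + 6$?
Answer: $\frac{9}{10973} \approx 0.0008202$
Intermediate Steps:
$E = -6$ ($E = -12 + 6 = -6$)
$\frac{\left(3 + \left(3 + E\right) 2\right)^{2}}{10973} = \frac{\left(3 + \left(3 - 6\right) 2\right)^{2}}{10973} = \left(3 - 6\right)^{2} \cdot \frac{1}{10973} = \left(-3\right)^{2} \cdot \frac{1}{10973} = 9 \cdot \frac{1}{10973} = \frac{9}{10973}$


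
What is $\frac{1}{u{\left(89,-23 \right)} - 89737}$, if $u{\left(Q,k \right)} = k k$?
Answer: $- \frac{1}{89208} \approx -1.121 \cdot 10^{-5}$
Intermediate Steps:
$u{\left(Q,k \right)} = k^{2}$
$\frac{1}{u{\left(89,-23 \right)} - 89737} = \frac{1}{\left(-23\right)^{2} - 89737} = \frac{1}{529 - 89737} = \frac{1}{-89208} = - \frac{1}{89208}$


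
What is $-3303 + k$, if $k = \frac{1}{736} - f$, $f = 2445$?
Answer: $- \frac{4230527}{736} \approx -5748.0$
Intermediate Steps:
$k = - \frac{1799519}{736}$ ($k = \frac{1}{736} - 2445 = - \frac{1799519}{736} \approx -2445.0$)
$-3303 + k = -3303 - \frac{1799519}{736} = - \frac{4230527}{736}$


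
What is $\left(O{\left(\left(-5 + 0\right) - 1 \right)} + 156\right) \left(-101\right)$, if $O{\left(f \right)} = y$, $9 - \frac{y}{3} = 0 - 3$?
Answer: $-19392$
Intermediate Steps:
$y = 36$ ($y = 27 - 3 \left(0 - 3\right) = 27 - -9 = 27 + 9 = 36$)
$O{\left(f \right)} = 36$
$\left(O{\left(\left(-5 + 0\right) - 1 \right)} + 156\right) \left(-101\right) = \left(36 + 156\right) \left(-101\right) = 192 \left(-101\right) = -19392$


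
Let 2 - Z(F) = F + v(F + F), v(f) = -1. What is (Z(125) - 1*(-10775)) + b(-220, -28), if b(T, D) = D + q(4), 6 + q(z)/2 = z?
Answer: 10621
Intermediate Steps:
q(z) = -12 + 2*z
Z(F) = 3 - F (Z(F) = 2 - (F - 1) = 2 - (-1 + F) = 2 + (1 - F) = 3 - F)
b(T, D) = -4 + D (b(T, D) = D + (-12 + 2*4) = D + (-12 + 8) = D - 4 = -4 + D)
(Z(125) - 1*(-10775)) + b(-220, -28) = ((3 - 1*125) - 1*(-10775)) + (-4 - 28) = ((3 - 125) + 10775) - 32 = (-122 + 10775) - 32 = 10653 - 32 = 10621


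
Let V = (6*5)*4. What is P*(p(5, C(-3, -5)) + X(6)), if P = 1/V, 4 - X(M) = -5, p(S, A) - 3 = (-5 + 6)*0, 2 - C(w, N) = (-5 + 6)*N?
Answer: ⅒ ≈ 0.10000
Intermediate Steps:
C(w, N) = 2 - N (C(w, N) = 2 - (-5 + 6)*N = 2 - N)
p(S, A) = 3 (p(S, A) = 3 + (-5 + 6)*0 = 3 + 1*0 = 3 + 0 = 3)
X(M) = 9 (X(M) = 4 - 1*(-5) = 4 + 5 = 9)
V = 120 (V = 30*4 = 120)
P = 1/120 ≈ 0.0083333
P*(p(5, C(-3, -5)) + X(6)) = (3 + 9)/120 = (1/120)*12 = ⅒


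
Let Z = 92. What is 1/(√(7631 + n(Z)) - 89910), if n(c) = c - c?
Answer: -89910/8083800469 - √7631/8083800469 ≈ -1.1133e-5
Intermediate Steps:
n(c) = 0
1/(√(7631 + n(Z)) - 89910) = 1/(√(7631 + 0) - 89910) = 1/(√7631 - 89910) = 1/(-89910 + √7631)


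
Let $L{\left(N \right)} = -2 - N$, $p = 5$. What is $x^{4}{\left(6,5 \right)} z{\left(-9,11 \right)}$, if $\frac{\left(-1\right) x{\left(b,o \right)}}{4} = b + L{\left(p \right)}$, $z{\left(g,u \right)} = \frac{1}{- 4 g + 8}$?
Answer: $\frac{64}{11} \approx 5.8182$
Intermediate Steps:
$z{\left(g,u \right)} = \frac{1}{8 - 4 g}$
$x{\left(b,o \right)} = 28 - 4 b$ ($x{\left(b,o \right)} = - 4 \left(b - 7\right) = - 4 \left(-7 + b\right) = 28 - 4 b$)
$x^{4}{\left(6,5 \right)} z{\left(-9,11 \right)} = \left(28 - 24\right)^{4} \left(- \frac{1}{-8 + 4 \left(-9\right)}\right) = \left(28 - 24\right)^{4} \left(- \frac{1}{-8 - 36}\right) = 4^{4} \left(- \frac{1}{-44}\right) = 256 \left(\left(-1\right) \left(- \frac{1}{44}\right)\right) = 256 \cdot \frac{1}{44} = \frac{64}{11}$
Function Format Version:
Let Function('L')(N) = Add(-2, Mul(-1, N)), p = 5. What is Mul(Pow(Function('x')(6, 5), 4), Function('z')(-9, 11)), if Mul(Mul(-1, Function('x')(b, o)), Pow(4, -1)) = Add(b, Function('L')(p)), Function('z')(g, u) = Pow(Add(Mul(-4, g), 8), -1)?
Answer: Rational(64, 11) ≈ 5.8182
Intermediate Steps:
Function('z')(g, u) = Pow(Add(8, Mul(-4, g)), -1)
Function('x')(b, o) = Add(28, Mul(-4, b)) (Function('x')(b, o) = Mul(-4, Add(b, Add(-2, Mul(-1, 5)))) = Mul(-4, Add(b, Add(-2, -5))) = Mul(-4, Add(b, -7)) = Mul(-4, Add(-7, b)) = Add(28, Mul(-4, b)))
Mul(Pow(Function('x')(6, 5), 4), Function('z')(-9, 11)) = Mul(Pow(Add(28, Mul(-4, 6)), 4), Mul(-1, Pow(Add(-8, Mul(4, -9)), -1))) = Mul(Pow(Add(28, -24), 4), Mul(-1, Pow(Add(-8, -36), -1))) = Mul(Pow(4, 4), Mul(-1, Pow(-44, -1))) = Mul(256, Mul(-1, Rational(-1, 44))) = Mul(256, Rational(1, 44)) = Rational(64, 11)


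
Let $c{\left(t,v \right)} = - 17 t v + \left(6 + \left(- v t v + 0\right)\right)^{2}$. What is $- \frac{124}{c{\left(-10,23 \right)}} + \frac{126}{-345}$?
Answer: $- \frac{589089176}{1612962745} \approx -0.36522$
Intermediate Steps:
$c{\left(t,v \right)} = \left(6 - t v^{2}\right)^{2} - 17 t v$ ($c{\left(t,v \right)} = - 17 t v + \left(6 + \left(- t v v + 0\right)\right)^{2} = - 17 t v + \left(6 + \left(- t v^{2} + 0\right)\right)^{2} = - 17 t v + \left(6 - t v^{2}\right)^{2} = \left(6 - t v^{2}\right)^{2} - 17 t v$)
$- \frac{124}{c{\left(-10,23 \right)}} + \frac{126}{-345} = - \frac{124}{\left(-6 - 10 \cdot 23^{2}\right)^{2} - \left(-170\right) 23} + \frac{126}{-345} = - \frac{124}{\left(-6 - 5290\right)^{2} + 3910} + 126 \left(- \frac{1}{345}\right) = - \frac{124}{\left(-6 - 5290\right)^{2} + 3910} - \frac{42}{115} = - \frac{124}{\left(-5296\right)^{2} + 3910} - \frac{42}{115} = - \frac{124}{28047616 + 3910} - \frac{42}{115} = - \frac{124}{28051526} - \frac{42}{115} = \left(-124\right) \frac{1}{28051526} - \frac{42}{115} = - \frac{62}{14025763} - \frac{42}{115} = - \frac{589089176}{1612962745}$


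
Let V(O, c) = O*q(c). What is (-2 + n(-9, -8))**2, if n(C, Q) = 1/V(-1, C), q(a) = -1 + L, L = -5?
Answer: 121/36 ≈ 3.3611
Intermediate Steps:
q(a) = -6 (q(a) = -1 - 5 = -6)
V(O, c) = -6*O (V(O, c) = O*(-6) = -6*O)
n(C, Q) = 1/6 (n(C, Q) = 1/(-6*(-1)) = 1/6)
(-2 + n(-9, -8))**2 = (-2 + 1/6)**2 = (-11/6)**2 = 121/36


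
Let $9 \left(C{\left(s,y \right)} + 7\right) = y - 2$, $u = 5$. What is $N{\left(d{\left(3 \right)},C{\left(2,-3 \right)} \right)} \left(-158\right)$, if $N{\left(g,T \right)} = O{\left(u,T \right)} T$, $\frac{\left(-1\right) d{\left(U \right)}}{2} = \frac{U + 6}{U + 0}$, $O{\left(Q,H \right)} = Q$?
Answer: $\frac{53720}{9} \approx 5968.9$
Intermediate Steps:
$d{\left(U \right)} = - \frac{2 \left(6 + U\right)}{U}$ ($d{\left(U \right)} = - 2 \frac{U + 6}{U + 0} = - 2 \frac{6 + U}{U} = - \frac{2 \left(6 + U\right)}{U}$)
$C{\left(s,y \right)} = - \frac{65}{9} + \frac{y}{9}$ ($C{\left(s,y \right)} = -7 + \frac{y - 2}{9} = -7 + \frac{-2 + y}{9} = -7 + \left(- \frac{2}{9} + \frac{y}{9}\right) = - \frac{65}{9} + \frac{y}{9}$)
$N{\left(g,T \right)} = 5 T$
$N{\left(d{\left(3 \right)},C{\left(2,-3 \right)} \right)} \left(-158\right) = 5 \left(- \frac{65}{9} + \frac{1}{9} \left(-3\right)\right) \left(-158\right) = 5 \left(- \frac{65}{9} - \frac{1}{3}\right) \left(-158\right) = 5 \left(- \frac{68}{9}\right) \left(-158\right) = \left(- \frac{340}{9}\right) \left(-158\right) = \frac{53720}{9}$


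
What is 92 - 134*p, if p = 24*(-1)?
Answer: 3308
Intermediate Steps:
p = -24
92 - 134*p = 92 - 134*(-24) = 92 + 3216 = 3308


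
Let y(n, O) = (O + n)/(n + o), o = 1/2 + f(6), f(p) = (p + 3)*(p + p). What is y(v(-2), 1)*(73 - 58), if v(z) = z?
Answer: -10/71 ≈ -0.14085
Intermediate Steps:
f(p) = 2*p*(3 + p) (f(p) = (3 + p)*(2*p) = 2*p*(3 + p))
o = 217/2 (o = 1/2 + 2*6*(3 + 6) = ½ + 2*6*9 = ½ + 108 = 217/2 ≈ 108.50)
y(n, O) = (O + n)/(217/2 + n) (y(n, O) = (O + n)/(n + 217/2) = (O + n)/(217/2 + n))
y(v(-2), 1)*(73 - 58) = (2*(1 - 2)/(217 + 2*(-2)))*(73 - 58) = (2*(-1)/(217 - 4))*15 = (2*(-1)/213)*15 = (2*(1/213)*(-1))*15 = -2/213*15 = -10/71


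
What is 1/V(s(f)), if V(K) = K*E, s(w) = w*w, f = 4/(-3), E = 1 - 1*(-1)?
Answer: 9/32 ≈ 0.28125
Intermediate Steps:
E = 2 (E = 1 + 1 = 2)
f = -4/3 (f = 4*(-⅓) = -4/3 ≈ -1.3333)
s(w) = w²
V(K) = 2*K (V(K) = K*2 = 2*K)
1/V(s(f)) = 1/(2*(-4/3)²) = 1/(2*(16/9)) = 1/(32/9) = 9/32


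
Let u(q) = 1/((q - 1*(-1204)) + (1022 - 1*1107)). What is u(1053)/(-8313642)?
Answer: -1/18057230424 ≈ -5.5379e-11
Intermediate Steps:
u(q) = 1/(1119 + q) (u(q) = 1/((q + 1204) + (1022 - 1107)) = 1/((1204 + q) - 85) = 1/(1119 + q))
u(1053)/(-8313642) = 1/((1119 + 1053)*(-8313642)) = -1/8313642/2172 = (1/2172)*(-1/8313642) = -1/18057230424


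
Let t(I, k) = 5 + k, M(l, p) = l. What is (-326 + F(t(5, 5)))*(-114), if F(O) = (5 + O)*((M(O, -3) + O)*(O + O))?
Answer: -646836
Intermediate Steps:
F(O) = 4*O**2*(5 + O) (F(O) = (5 + O)*((O + O)*(O + O)) = (5 + O)*((2*O)*(2*O)) = (5 + O)*(4*O**2) = 4*O**2*(5 + O))
(-326 + F(t(5, 5)))*(-114) = (-326 + 4*(5 + 5)**2*(5 + (5 + 5)))*(-114) = (-326 + 4*10**2*(5 + 10))*(-114) = (-326 + 4*100*15)*(-114) = (-326 + 6000)*(-114) = 5674*(-114) = -646836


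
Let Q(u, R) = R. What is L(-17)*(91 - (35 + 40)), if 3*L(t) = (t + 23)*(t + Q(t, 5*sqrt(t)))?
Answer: -544 + 160*I*sqrt(17) ≈ -544.0 + 659.7*I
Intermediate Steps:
L(t) = (23 + t)*(t + 5*sqrt(t))/3 (L(t) = ((t + 23)*(t + 5*sqrt(t)))/3 = ((23 + t)*(t + 5*sqrt(t)))/3 = (23 + t)*(t + 5*sqrt(t))/3)
L(-17)*(91 - (35 + 40)) = ((1/3)*(-17)**2 + 5*(-17)**(3/2)/3 + (23/3)*(-17) + 115*sqrt(-17)/3)*(91 - (35 + 40)) = ((1/3)*289 + 5*(-17*I*sqrt(17))/3 - 391/3 + 115*(I*sqrt(17))/3)*(91 - 1*75) = (289/3 - 85*I*sqrt(17)/3 - 391/3 + 115*I*sqrt(17)/3)*(91 - 75) = (-34 + 10*I*sqrt(17))*16 = -544 + 160*I*sqrt(17)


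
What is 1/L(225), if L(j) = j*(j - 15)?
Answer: 1/47250 ≈ 2.1164e-5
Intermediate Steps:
L(j) = j*(-15 + j)
1/L(225) = 1/(225*(-15 + 225)) = 1/(225*210) = 1/47250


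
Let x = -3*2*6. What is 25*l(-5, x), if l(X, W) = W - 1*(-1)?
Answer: -875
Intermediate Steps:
x = -36 (x = -6*6 = -36)
l(X, W) = 1 + W (l(X, W) = W + 1 = 1 + W)
25*l(-5, x) = 25*(1 - 36) = 25*(-35) = -875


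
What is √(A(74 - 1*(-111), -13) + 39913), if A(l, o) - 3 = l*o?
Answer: √37511 ≈ 193.68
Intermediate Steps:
A(l, o) = 3 + l*o
√(A(74 - 1*(-111), -13) + 39913) = √((3 + (74 - 1*(-111))*(-13)) + 39913) = √((3 + (74 + 111)*(-13)) + 39913) = √((3 + 185*(-13)) + 39913) = √((3 - 2405) + 39913) = √(-2402 + 39913) = √37511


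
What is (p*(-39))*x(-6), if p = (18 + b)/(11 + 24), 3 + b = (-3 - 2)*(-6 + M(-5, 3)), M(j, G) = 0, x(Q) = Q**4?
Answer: -454896/7 ≈ -64985.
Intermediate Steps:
b = 27 (b = -3 + (-3 - 2)*(-6 + 0) = -3 - 5*(-6) = -3 + 30 = 27)
p = 9/7 (p = (18 + 27)/(11 + 24) = 45/35 = 45*(1/35) = 9/7 ≈ 1.2857)
(p*(-39))*x(-6) = ((9/7)*(-39))*(-6)**4 = -351/7*1296 = -454896/7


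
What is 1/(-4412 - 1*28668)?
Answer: -1/33080 ≈ -3.0230e-5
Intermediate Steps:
1/(-4412 - 1*28668) = 1/(-4412 - 28668) = 1/(-33080) = -1/33080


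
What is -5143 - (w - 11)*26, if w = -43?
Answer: -3739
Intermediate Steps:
-5143 - (w - 11)*26 = -5143 - (-43 - 11)*26 = -5143 - (-54)*26 = -5143 - 1*(-1404) = -5143 + 1404 = -3739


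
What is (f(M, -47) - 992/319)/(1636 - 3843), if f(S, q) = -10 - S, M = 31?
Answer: 14071/704033 ≈ 0.019986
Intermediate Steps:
(f(M, -47) - 992/319)/(1636 - 3843) = ((-10 - 1*31) - 992/319)/(1636 - 3843) = ((-10 - 31) - 992*1/319)/(-2207) = (-41 - 992/319)*(-1/2207) = -14071/319*(-1/2207) = 14071/704033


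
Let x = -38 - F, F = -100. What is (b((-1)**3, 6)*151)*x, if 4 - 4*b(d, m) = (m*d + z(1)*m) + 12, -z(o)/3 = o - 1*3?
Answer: -88939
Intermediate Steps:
z(o) = 9 - 3*o (z(o) = -3*(o - 1*3) = -3*(o - 3) = -3*(-3 + o) = 9 - 3*o)
b(d, m) = -2 - 3*m/2 - d*m/4 (b(d, m) = 1 - ((m*d + (9 - 3*1)*m) + 12)/4 = 1 - ((d*m + (9 - 3)*m) + 12)/4 = 1 - ((d*m + 6*m) + 12)/4 = 1 - ((6*m + d*m) + 12)/4 = 1 - (12 + 6*m + d*m)/4 = 1 + (-3 - 3*m/2 - d*m/4) = -2 - 3*m/2 - d*m/4)
x = 62 (x = -38 - 1*(-100) = -38 + 100 = 62)
(b((-1)**3, 6)*151)*x = ((-2 - 3/2*6 - 1/4*(-1)**3*6)*151)*62 = ((-2 - 9 - 1/4*(-1)*6)*151)*62 = ((-2 - 9 + 3/2)*151)*62 = -19/2*151*62 = -2869/2*62 = -88939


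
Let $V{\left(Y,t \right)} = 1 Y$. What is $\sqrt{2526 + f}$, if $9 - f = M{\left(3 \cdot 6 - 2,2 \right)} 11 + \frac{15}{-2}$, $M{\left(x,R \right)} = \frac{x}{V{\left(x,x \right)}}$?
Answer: $\frac{\sqrt{10126}}{2} \approx 50.314$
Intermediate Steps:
$V{\left(Y,t \right)} = Y$
$M{\left(x,R \right)} = 1$ ($M{\left(x,R \right)} = \frac{x}{x} = 1$)
$f = \frac{11}{2}$ ($f = 9 - \left(1 \cdot 11 + \frac{15}{-2}\right) = 9 - \left(11 + 15 \left(- \frac{1}{2}\right)\right) = 9 - \left(11 - \frac{15}{2}\right) = 9 - \frac{7}{2} = \frac{11}{2} \approx 5.5$)
$\sqrt{2526 + f} = \sqrt{2526 + \frac{11}{2}} = \sqrt{\frac{5063}{2}} = \frac{\sqrt{10126}}{2}$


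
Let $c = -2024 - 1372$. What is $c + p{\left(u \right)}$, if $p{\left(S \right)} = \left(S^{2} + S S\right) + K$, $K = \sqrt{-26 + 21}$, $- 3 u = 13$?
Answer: $- \frac{30226}{9} + i \sqrt{5} \approx -3358.4 + 2.2361 i$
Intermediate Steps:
$u = - \frac{13}{3}$ ($u = \left(- \frac{1}{3}\right) 13 = - \frac{13}{3} \approx -4.3333$)
$c = -3396$ ($c = -2024 - 1372 = -3396$)
$K = i \sqrt{5}$ ($K = \sqrt{-5} = i \sqrt{5} \approx 2.2361 i$)
$p{\left(S \right)} = 2 S^{2} + i \sqrt{5}$ ($p{\left(S \right)} = \left(S^{2} + S S\right) + i \sqrt{5} = \left(S^{2} + S^{2}\right) + i \sqrt{5} = 2 S^{2} + i \sqrt{5}$)
$c + p{\left(u \right)} = -3396 + \left(2 \left(- \frac{13}{3}\right)^{2} + i \sqrt{5}\right) = -3396 + \left(2 \cdot \frac{169}{9} + i \sqrt{5}\right) = -3396 + \left(\frac{338}{9} + i \sqrt{5}\right) = - \frac{30226}{9} + i \sqrt{5}$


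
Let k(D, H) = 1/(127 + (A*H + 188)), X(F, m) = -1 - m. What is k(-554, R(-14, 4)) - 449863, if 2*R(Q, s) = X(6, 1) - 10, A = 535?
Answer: -1302353386/2895 ≈ -4.4986e+5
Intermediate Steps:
R(Q, s) = -6 (R(Q, s) = ((-1 - 1*1) - 10)/2 = ((-1 - 1) - 10)/2 = (-2 - 10)/2 = (1/2)*(-12) = -6)
k(D, H) = 1/(315 + 535*H) (k(D, H) = 1/(127 + (535*H + 188)) = 1/(127 + (188 + 535*H)) = 1/(315 + 535*H))
k(-554, R(-14, 4)) - 449863 = 1/(5*(63 + 107*(-6))) - 449863 = 1/(5*(63 - 642)) - 449863 = (1/5)/(-579) - 449863 = (1/5)*(-1/579) - 449863 = -1/2895 - 449863 = -1302353386/2895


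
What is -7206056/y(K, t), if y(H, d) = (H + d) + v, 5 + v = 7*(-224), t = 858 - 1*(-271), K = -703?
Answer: 7206056/1147 ≈ 6282.5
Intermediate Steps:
t = 1129 (t = 858 + 271 = 1129)
v = -1573 (v = -5 + 7*(-224) = -5 - 1568 = -1573)
y(H, d) = -1573 + H + d (y(H, d) = (H + d) - 1573 = -1573 + H + d)
-7206056/y(K, t) = -7206056/(-1573 - 703 + 1129) = -7206056/(-1147) = -7206056*(-1/1147) = 7206056/1147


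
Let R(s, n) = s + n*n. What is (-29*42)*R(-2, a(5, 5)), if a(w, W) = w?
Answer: -28014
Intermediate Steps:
R(s, n) = s + n²
(-29*42)*R(-2, a(5, 5)) = (-29*42)*(-2 + 5²) = -1218*(-2 + 25) = -1218*23 = -28014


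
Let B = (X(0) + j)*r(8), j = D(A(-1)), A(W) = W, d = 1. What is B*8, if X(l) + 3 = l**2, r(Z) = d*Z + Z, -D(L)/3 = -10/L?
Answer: -4224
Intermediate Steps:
D(L) = 30/L (D(L) = -(-30)/L = 30/L)
j = -30 (j = 30/(-1) = 30*(-1) = -30)
r(Z) = 2*Z (r(Z) = 1*Z + Z = Z + Z = 2*Z)
X(l) = -3 + l**2
B = -528 (B = ((-3 + 0**2) - 30)*(2*8) = ((-3 + 0) - 30)*16 = (-3 - 30)*16 = -33*16 = -528)
B*8 = -528*8 = -4224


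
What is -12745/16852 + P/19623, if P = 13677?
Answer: -6536777/110228932 ≈ -0.059302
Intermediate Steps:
-12745/16852 + P/19623 = -12745/16852 + 13677/19623 = -12745*1/16852 + 13677*(1/19623) = -12745/16852 + 4559/6541 = -6536777/110228932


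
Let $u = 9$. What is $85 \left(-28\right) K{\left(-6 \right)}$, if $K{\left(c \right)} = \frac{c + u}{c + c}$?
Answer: $595$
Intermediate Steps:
$K{\left(c \right)} = \frac{9 + c}{2 c}$ ($K{\left(c \right)} = \frac{c + 9}{c + c} = \frac{9 + c}{2 c}$)
$85 \left(-28\right) K{\left(-6 \right)} = 85 \left(-28\right) \frac{9 - 6}{2 \left(-6\right)} = - 2380 \cdot \frac{1}{2} \left(- \frac{1}{6}\right) 3 = \left(-2380\right) \left(- \frac{1}{4}\right) = 595$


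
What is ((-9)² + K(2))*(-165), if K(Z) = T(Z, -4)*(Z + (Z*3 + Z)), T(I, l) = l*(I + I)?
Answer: 13035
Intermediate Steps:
T(I, l) = 2*I*l (T(I, l) = l*(2*I) = 2*I*l)
K(Z) = -40*Z² (K(Z) = (2*Z*(-4))*(Z + (Z*3 + Z)) = (-8*Z)*(Z + (3*Z + Z)) = (-8*Z)*(Z + 4*Z) = (-8*Z)*(5*Z) = -40*Z²)
((-9)² + K(2))*(-165) = ((-9)² - 40*2²)*(-165) = (81 - 40*4)*(-165) = (81 - 160)*(-165) = -79*(-165) = 13035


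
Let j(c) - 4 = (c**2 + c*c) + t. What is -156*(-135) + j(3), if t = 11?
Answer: 21093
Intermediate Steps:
j(c) = 15 + 2*c**2 (j(c) = 4 + ((c**2 + c*c) + 11) = 4 + ((c**2 + c**2) + 11) = 4 + (2*c**2 + 11) = 4 + (11 + 2*c**2) = 15 + 2*c**2)
-156*(-135) + j(3) = -156*(-135) + (15 + 2*3**2) = 21060 + (15 + 2*9) = 21060 + (15 + 18) = 21060 + 33 = 21093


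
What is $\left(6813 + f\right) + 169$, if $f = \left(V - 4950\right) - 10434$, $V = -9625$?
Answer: $-18027$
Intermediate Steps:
$f = -25009$ ($f = \left(-9625 - 4950\right) - 10434 = -14575 - 10434 = -25009$)
$\left(6813 + f\right) + 169 = \left(6813 - 25009\right) + 169 = -18196 + 169 = -18027$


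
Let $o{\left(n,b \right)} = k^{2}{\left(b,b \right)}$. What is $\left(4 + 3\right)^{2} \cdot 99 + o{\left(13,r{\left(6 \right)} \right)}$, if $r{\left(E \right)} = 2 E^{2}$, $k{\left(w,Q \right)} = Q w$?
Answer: $26878707$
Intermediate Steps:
$o{\left(n,b \right)} = b^{4}$ ($o{\left(n,b \right)} = \left(b b\right)^{2} = \left(b^{2}\right)^{2} = b^{4}$)
$\left(4 + 3\right)^{2} \cdot 99 + o{\left(13,r{\left(6 \right)} \right)} = \left(4 + 3\right)^{2} \cdot 99 + \left(2 \cdot 6^{2}\right)^{4} = 7^{2} \cdot 99 + \left(2 \cdot 36\right)^{4} = 49 \cdot 99 + 72^{4} = 4851 + 26873856 = 26878707$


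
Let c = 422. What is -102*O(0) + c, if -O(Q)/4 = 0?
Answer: 422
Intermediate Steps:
O(Q) = 0 (O(Q) = -4*0 = 0)
-102*O(0) + c = -102*0 + 422 = 0 + 422 = 422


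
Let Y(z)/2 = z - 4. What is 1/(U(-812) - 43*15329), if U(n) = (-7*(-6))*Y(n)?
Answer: -1/727691 ≈ -1.3742e-6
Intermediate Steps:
Y(z) = -8 + 2*z (Y(z) = 2*(z - 4) = 2*(-4 + z) = -8 + 2*z)
U(n) = -336 + 84*n (U(n) = (-7*(-6))*(-8 + 2*n) = 42*(-8 + 2*n) = -336 + 84*n)
1/(U(-812) - 43*15329) = 1/((-336 + 84*(-812)) - 43*15329) = 1/((-336 - 68208) - 659147) = 1/(-68544 - 659147) = 1/(-727691) = -1/727691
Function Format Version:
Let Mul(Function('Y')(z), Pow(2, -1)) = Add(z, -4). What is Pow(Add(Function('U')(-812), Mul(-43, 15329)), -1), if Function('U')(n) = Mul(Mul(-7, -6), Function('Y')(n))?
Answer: Rational(-1, 727691) ≈ -1.3742e-6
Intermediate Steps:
Function('Y')(z) = Add(-8, Mul(2, z)) (Function('Y')(z) = Mul(2, Add(z, -4)) = Mul(2, Add(-4, z)) = Add(-8, Mul(2, z)))
Function('U')(n) = Add(-336, Mul(84, n)) (Function('U')(n) = Mul(Mul(-7, -6), Add(-8, Mul(2, n))) = Mul(42, Add(-8, Mul(2, n))) = Add(-336, Mul(84, n)))
Pow(Add(Function('U')(-812), Mul(-43, 15329)), -1) = Pow(Add(Add(-336, Mul(84, -812)), Mul(-43, 15329)), -1) = Pow(Add(Add(-336, -68208), -659147), -1) = Pow(Add(-68544, -659147), -1) = Pow(-727691, -1) = Rational(-1, 727691)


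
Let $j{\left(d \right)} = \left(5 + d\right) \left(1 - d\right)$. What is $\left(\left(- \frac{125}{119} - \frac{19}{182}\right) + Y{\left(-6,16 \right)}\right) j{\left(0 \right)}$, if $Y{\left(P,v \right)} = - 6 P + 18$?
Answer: $\frac{817515}{3094} \approx 264.23$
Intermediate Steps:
$Y{\left(P,v \right)} = 18 - 6 P$
$j{\left(d \right)} = \left(1 - d\right) \left(5 + d\right)$
$\left(\left(- \frac{125}{119} - \frac{19}{182}\right) + Y{\left(-6,16 \right)}\right) j{\left(0 \right)} = \left(\left(- \frac{125}{119} - \frac{19}{182}\right) + \left(18 - -36\right)\right) \left(5 - 0^{2} - 0\right) = \left(\left(\left(-125\right) \frac{1}{119} - \frac{19}{182}\right) + \left(18 + 36\right)\right) \left(5 - 0 + 0\right) = \left(\left(- \frac{125}{119} - \frac{19}{182}\right) + 54\right) \left(5 + 0 + 0\right) = \left(- \frac{3573}{3094} + 54\right) 5 = \frac{163503}{3094} \cdot 5 = \frac{817515}{3094}$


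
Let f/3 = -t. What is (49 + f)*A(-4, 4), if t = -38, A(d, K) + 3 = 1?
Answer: -326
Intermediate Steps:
A(d, K) = -2 (A(d, K) = -3 + 1 = -2)
f = 114 (f = 3*(-1*(-38)) = 3*38 = 114)
(49 + f)*A(-4, 4) = (49 + 114)*(-2) = 163*(-2) = -326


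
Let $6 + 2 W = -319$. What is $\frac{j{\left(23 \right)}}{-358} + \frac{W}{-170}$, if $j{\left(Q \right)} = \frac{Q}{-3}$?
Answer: $\frac{35687}{36516} \approx 0.9773$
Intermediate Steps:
$W = - \frac{325}{2}$ ($W = -3 + \frac{1}{2} \left(-319\right) = -3 - \frac{319}{2} = - \frac{325}{2} \approx -162.5$)
$j{\left(Q \right)} = - \frac{Q}{3}$ ($j{\left(Q \right)} = Q \left(- \frac{1}{3}\right) = - \frac{Q}{3}$)
$\frac{j{\left(23 \right)}}{-358} + \frac{W}{-170} = \frac{\left(- \frac{1}{3}\right) 23}{-358} - \frac{325}{2 \left(-170\right)} = \left(- \frac{23}{3}\right) \left(- \frac{1}{358}\right) - - \frac{65}{68} = \frac{23}{1074} + \frac{65}{68} = \frac{35687}{36516}$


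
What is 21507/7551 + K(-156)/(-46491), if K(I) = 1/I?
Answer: 17331287747/6084928044 ≈ 2.8482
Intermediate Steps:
21507/7551 + K(-156)/(-46491) = 21507/7551 + 1/(-156*(-46491)) = 21507*(1/7551) - 1/156*(-1/46491) = 7169/2517 + 1/7252596 = 17331287747/6084928044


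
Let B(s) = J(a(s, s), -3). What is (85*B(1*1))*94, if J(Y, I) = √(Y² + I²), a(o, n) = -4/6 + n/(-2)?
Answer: 3995*√373/3 ≈ 25719.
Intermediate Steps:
a(o, n) = -⅔ - n/2 (a(o, n) = -4*⅙ + n*(-½) = -⅔ - n/2)
J(Y, I) = √(I² + Y²)
B(s) = √(9 + (-⅔ - s/2)²) (B(s) = √((-3)² + (-⅔ - s/2)²) = √(9 + (-⅔ - s/2)²))
(85*B(1*1))*94 = (85*(√(324 + (4 + 3*(1*1))²)/6))*94 = (85*(√(324 + (4 + 3*1)²)/6))*94 = (85*(√(324 + (4 + 3)²)/6))*94 = (85*(√(324 + 7²)/6))*94 = (85*(√(324 + 49)/6))*94 = (85*(√373/6))*94 = (85*√373/6)*94 = 3995*√373/3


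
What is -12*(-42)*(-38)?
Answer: -19152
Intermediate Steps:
-12*(-42)*(-38) = 504*(-38) = -19152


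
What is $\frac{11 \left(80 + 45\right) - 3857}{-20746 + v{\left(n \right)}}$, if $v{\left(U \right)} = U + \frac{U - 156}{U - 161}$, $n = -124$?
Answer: $\frac{70737}{594767} \approx 0.11893$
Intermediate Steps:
$v{\left(U \right)} = U + \frac{-156 + U}{-161 + U}$
$\frac{11 \left(80 + 45\right) - 3857}{-20746 + v{\left(n \right)}} = \frac{11 \left(80 + 45\right) - 3857}{-20746 + \frac{-156 + \left(-124\right)^{2} - -19840}{-161 - 124}} = \frac{11 \cdot 125 - 3857}{-20746 + \frac{-156 + 15376 + 19840}{-285}} = \frac{1375 - 3857}{-20746 - \frac{7012}{57}} = - \frac{2482}{-20746 - \frac{7012}{57}} = - \frac{2482}{- \frac{1189534}{57}} = \left(-2482\right) \left(- \frac{57}{1189534}\right) = \frac{70737}{594767}$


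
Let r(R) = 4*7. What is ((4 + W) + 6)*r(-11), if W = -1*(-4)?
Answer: 392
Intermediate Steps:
W = 4
r(R) = 28
((4 + W) + 6)*r(-11) = ((4 + 4) + 6)*28 = (8 + 6)*28 = 14*28 = 392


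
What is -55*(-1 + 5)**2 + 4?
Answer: -876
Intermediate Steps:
-55*(-1 + 5)**2 + 4 = -55*4**2 + 4 = -55*16 + 4 = -880 + 4 = -876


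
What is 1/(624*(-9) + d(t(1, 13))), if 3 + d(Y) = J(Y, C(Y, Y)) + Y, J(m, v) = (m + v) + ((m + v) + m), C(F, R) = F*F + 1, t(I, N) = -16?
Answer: -1/5169 ≈ -0.00019346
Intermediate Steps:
C(F, R) = 1 + F**2 (C(F, R) = F**2 + 1 = 1 + F**2)
J(m, v) = 2*v + 3*m (J(m, v) = (m + v) + (v + 2*m) = 2*v + 3*m)
d(Y) = -1 + 2*Y**2 + 4*Y (d(Y) = -3 + ((2*(1 + Y**2) + 3*Y) + Y) = -3 + (((2 + 2*Y**2) + 3*Y) + Y) = -3 + ((2 + 2*Y**2 + 3*Y) + Y) = -3 + (2 + 2*Y**2 + 4*Y) = -1 + 2*Y**2 + 4*Y)
1/(624*(-9) + d(t(1, 13))) = 1/(624*(-9) + (-1 + 2*(-16)**2 + 4*(-16))) = 1/(-5616 + (-1 + 2*256 - 64)) = 1/(-5616 + (-1 + 512 - 64)) = 1/(-5616 + 447) = 1/(-5169) = -1/5169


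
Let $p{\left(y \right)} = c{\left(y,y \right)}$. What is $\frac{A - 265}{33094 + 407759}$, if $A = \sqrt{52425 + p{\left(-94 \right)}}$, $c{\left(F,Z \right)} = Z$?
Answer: $- \frac{265}{440853} + \frac{\sqrt{52331}}{440853} \approx -8.2205 \cdot 10^{-5}$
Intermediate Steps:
$p{\left(y \right)} = y$
$A = \sqrt{52331}$ ($A = \sqrt{52425 - 94} = \sqrt{52331} \approx 228.76$)
$\frac{A - 265}{33094 + 407759} = \frac{\sqrt{52331} - 265}{33094 + 407759} = \frac{-265 + \sqrt{52331}}{440853} = \left(-265 + \sqrt{52331}\right) \frac{1}{440853} = - \frac{265}{440853} + \frac{\sqrt{52331}}{440853}$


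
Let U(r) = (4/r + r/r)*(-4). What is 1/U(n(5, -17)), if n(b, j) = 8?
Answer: -⅙ ≈ -0.16667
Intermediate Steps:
U(r) = -4 - 16/r (U(r) = (4/r + 1)*(-4) = (1 + 4/r)*(-4) = -4 - 16/r)
1/U(n(5, -17)) = 1/(-4 - 16/8) = 1/(-4 - 16*⅛) = 1/(-4 - 2) = 1/(-6) = -⅙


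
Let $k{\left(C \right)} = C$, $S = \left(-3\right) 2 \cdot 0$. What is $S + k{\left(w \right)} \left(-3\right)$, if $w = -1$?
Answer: $3$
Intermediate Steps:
$S = 0$ ($S = \left(-6\right) 0 = 0$)
$S + k{\left(w \right)} \left(-3\right) = 0 - -3 = 0 + 3 = 3$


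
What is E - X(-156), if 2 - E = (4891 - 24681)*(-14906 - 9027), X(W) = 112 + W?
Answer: -473634024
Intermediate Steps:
E = -473634068 (E = 2 - (4891 - 24681)*(-14906 - 9027) = 2 - (-19790)*(-23933) = 2 - 1*473634070 = 2 - 473634070 = -473634068)
E - X(-156) = -473634068 - (112 - 156) = -473634068 - 1*(-44) = -473634068 + 44 = -473634024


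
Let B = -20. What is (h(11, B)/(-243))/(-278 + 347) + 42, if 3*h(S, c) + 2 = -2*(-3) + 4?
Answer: 2112634/50301 ≈ 42.000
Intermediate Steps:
h(S, c) = 8/3 (h(S, c) = -2/3 + (-2*(-3) + 4)/3 = -2/3 + (6 + 4)/3 = -2/3 + (1/3)*10 = -2/3 + 10/3 = 8/3)
(h(11, B)/(-243))/(-278 + 347) + 42 = ((8/3)/(-243))/(-278 + 347) + 42 = ((8/3)*(-1/243))/69 + 42 = -8/729*1/69 + 42 = -8/50301 + 42 = 2112634/50301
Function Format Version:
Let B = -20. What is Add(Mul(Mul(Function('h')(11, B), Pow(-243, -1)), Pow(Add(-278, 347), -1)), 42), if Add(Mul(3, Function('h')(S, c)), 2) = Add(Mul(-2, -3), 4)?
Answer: Rational(2112634, 50301) ≈ 42.000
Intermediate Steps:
Function('h')(S, c) = Rational(8, 3) (Function('h')(S, c) = Add(Rational(-2, 3), Mul(Rational(1, 3), Add(Mul(-2, -3), 4))) = Add(Rational(-2, 3), Mul(Rational(1, 3), Add(6, 4))) = Add(Rational(-2, 3), Mul(Rational(1, 3), 10)) = Add(Rational(-2, 3), Rational(10, 3)) = Rational(8, 3))
Add(Mul(Mul(Function('h')(11, B), Pow(-243, -1)), Pow(Add(-278, 347), -1)), 42) = Add(Mul(Mul(Rational(8, 3), Pow(-243, -1)), Pow(Add(-278, 347), -1)), 42) = Add(Mul(Mul(Rational(8, 3), Rational(-1, 243)), Pow(69, -1)), 42) = Add(Mul(Rational(-8, 729), Rational(1, 69)), 42) = Add(Rational(-8, 50301), 42) = Rational(2112634, 50301)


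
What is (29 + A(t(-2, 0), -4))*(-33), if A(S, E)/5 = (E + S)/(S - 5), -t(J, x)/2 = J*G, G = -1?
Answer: -3311/3 ≈ -1103.7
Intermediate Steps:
t(J, x) = 2*J (t(J, x) = -2*J*(-1) = -(-2)*J = 2*J)
A(S, E) = 5*(E + S)/(-5 + S) (A(S, E) = 5*((E + S)/(S - 5)) = 5*((E + S)/(-5 + S)) = 5*(E + S)/(-5 + S))
(29 + A(t(-2, 0), -4))*(-33) = (29 + 5*(-4 + 2*(-2))/(-5 + 2*(-2)))*(-33) = (29 + 5*(-4 - 4)/(-5 - 4))*(-33) = (29 + 5*(-8)/(-9))*(-33) = (29 + 5*(-1/9)*(-8))*(-33) = (29 + 40/9)*(-33) = (301/9)*(-33) = -3311/3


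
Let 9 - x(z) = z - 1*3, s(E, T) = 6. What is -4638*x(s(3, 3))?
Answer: -27828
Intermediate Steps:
x(z) = 12 - z (x(z) = 9 - (z - 1*3) = 9 - (z - 3) = 9 - (-3 + z) = 9 + (3 - z) = 12 - z)
-4638*x(s(3, 3)) = -4638*(12 - 1*6) = -4638*(12 - 6) = -4638*6 = -27828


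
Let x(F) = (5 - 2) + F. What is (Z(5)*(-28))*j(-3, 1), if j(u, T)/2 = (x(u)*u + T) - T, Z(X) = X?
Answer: 0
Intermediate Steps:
x(F) = 3 + F
j(u, T) = 2*u*(3 + u) (j(u, T) = 2*(((3 + u)*u + T) - T) = 2*((u*(3 + u) + T) - T) = 2*((T + u*(3 + u)) - T) = 2*(u*(3 + u)) = 2*u*(3 + u))
(Z(5)*(-28))*j(-3, 1) = (5*(-28))*(2*(-3)*(3 - 3)) = -280*(-3)*0 = -140*0 = 0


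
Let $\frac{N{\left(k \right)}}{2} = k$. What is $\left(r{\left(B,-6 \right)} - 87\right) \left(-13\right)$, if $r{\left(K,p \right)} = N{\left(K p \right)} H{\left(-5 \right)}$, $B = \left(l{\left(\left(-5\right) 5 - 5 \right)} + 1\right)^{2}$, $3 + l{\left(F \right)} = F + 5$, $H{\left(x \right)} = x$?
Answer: $-567489$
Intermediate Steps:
$N{\left(k \right)} = 2 k$
$l{\left(F \right)} = 2 + F$ ($l{\left(F \right)} = -3 + \left(F + 5\right) = -3 + \left(5 + F\right) = 2 + F$)
$B = 729$ ($B = \left(\left(2 - 30\right) + 1\right)^{2} = \left(-28 + 1\right)^{2} = \left(-27\right)^{2} = 729$)
$r{\left(K,p \right)} = - 10 K p$ ($r{\left(K,p \right)} = 2 K p \left(-5\right) = - 10 K p$)
$\left(r{\left(B,-6 \right)} - 87\right) \left(-13\right) = \left(\left(-10\right) 729 \left(-6\right) - 87\right) \left(-13\right) = \left(43740 - 87\right) \left(-13\right) = 43653 \left(-13\right) = -567489$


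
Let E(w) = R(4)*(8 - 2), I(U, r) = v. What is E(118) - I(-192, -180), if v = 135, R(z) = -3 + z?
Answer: -129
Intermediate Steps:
I(U, r) = 135
E(w) = 6 (E(w) = (-3 + 4)*(8 - 2) = 1*6 = 6)
E(118) - I(-192, -180) = 6 - 1*135 = 6 - 135 = -129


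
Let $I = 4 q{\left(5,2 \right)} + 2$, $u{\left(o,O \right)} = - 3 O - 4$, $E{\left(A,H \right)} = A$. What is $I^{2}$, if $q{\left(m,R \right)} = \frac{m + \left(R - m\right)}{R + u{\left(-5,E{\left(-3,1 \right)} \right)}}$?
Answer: $\frac{484}{49} \approx 9.8775$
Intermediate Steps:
$u{\left(o,O \right)} = -4 - 3 O$
$q{\left(m,R \right)} = \frac{R}{5 + R}$ ($q{\left(m,R \right)} = \frac{m + \left(R - m\right)}{R - -5} = \frac{R}{R + \left(-4 + 9\right)} = \frac{R}{R + 5} = \frac{R}{5 + R}$)
$I = \frac{22}{7}$ ($I = 4 \frac{2}{5 + 2} + 2 = 4 \cdot \frac{2}{7} + 2 = \frac{8}{7} + 2 = \frac{22}{7} \approx 3.1429$)
$I^{2} = \left(\frac{22}{7}\right)^{2} = \frac{484}{49}$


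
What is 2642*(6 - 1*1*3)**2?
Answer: 23778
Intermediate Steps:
2642*(6 - 1*1*3)**2 = 2642*(6 - 1*3)**2 = 2642*(6 - 3)**2 = 2642*3**2 = 2642*9 = 23778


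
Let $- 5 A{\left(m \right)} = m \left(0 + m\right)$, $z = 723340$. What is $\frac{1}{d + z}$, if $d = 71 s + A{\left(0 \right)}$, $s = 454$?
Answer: $\frac{1}{755574} \approx 1.3235 \cdot 10^{-6}$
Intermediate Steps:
$A{\left(m \right)} = - \frac{m^{2}}{5}$ ($A{\left(m \right)} = - \frac{m \left(0 + m\right)}{5} = - \frac{m m}{5} = - \frac{m^{2}}{5}$)
$d = 32234$ ($d = 71 \cdot 454 - \frac{0^{2}}{5} = 32234 - 0 = 32234 + 0 = 32234$)
$\frac{1}{d + z} = \frac{1}{32234 + 723340} = \frac{1}{755574}$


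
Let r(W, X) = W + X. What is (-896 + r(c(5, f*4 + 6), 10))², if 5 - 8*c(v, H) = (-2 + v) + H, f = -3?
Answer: 783225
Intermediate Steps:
c(v, H) = 7/8 - H/8 - v/8 (c(v, H) = 5/8 - ((-2 + v) + H)/8 = 5/8 - (-2 + H + v)/8 = 5/8 + (¼ - H/8 - v/8) = 7/8 - H/8 - v/8)
(-896 + r(c(5, f*4 + 6), 10))² = (-896 + ((7/8 - (-3*4 + 6)/8 - ⅛*5) + 10))² = (-896 + ((7/8 - (-12 + 6)/8 - 5/8) + 10))² = (-896 + ((7/8 - ⅛*(-6) - 5/8) + 10))² = (-896 + ((7/8 + ¾ - 5/8) + 10))² = (-896 + (1 + 10))² = (-896 + 11)² = (-885)² = 783225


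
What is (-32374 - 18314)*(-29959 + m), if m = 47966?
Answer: -912738816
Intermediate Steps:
(-32374 - 18314)*(-29959 + m) = (-32374 - 18314)*(-29959 + 47966) = -50688*18007 = -912738816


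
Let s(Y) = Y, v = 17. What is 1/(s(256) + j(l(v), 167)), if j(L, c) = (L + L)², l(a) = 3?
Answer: 1/292 ≈ 0.0034247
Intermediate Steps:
j(L, c) = 4*L² (j(L, c) = (2*L)² = 4*L²)
1/(s(256) + j(l(v), 167)) = 1/(256 + 4*3²) = 1/(256 + 4*9) = 1/(256 + 36) = 1/292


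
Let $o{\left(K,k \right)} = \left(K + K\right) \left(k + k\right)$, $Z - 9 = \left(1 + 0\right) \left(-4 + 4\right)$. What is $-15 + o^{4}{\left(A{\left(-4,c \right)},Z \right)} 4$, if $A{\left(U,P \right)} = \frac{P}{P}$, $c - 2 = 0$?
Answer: $6718449$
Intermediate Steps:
$c = 2$ ($c = 2 + 0 = 2$)
$A{\left(U,P \right)} = 1$
$Z = 9$ ($Z = 9 + \left(1 + 0\right) \left(-4 + 4\right) = 9 + 1 \cdot 0 = 9 + 0 = 9$)
$o{\left(K,k \right)} = 4 K k$ ($o{\left(K,k \right)} = 2 K 2 k = 4 K k$)
$-15 + o^{4}{\left(A{\left(-4,c \right)},Z \right)} 4 = -15 + \left(4 \cdot 1 \cdot 9\right)^{4} \cdot 4 = -15 + 36^{4} \cdot 4 = -15 + 1679616 \cdot 4 = -15 + 6718464 = 6718449$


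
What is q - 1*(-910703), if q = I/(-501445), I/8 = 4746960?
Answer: 91325898031/100289 ≈ 9.1063e+5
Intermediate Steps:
I = 37975680 (I = 8*4746960 = 37975680)
q = -7595136/100289 (q = 37975680/(-501445) = 37975680*(-1/501445) = -7595136/100289 ≈ -75.733)
q - 1*(-910703) = -7595136/100289 - 1*(-910703) = -7595136/100289 + 910703 = 91325898031/100289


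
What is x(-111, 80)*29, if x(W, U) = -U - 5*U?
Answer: -13920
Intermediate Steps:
x(W, U) = -6*U
x(-111, 80)*29 = -6*80*29 = -480*29 = -13920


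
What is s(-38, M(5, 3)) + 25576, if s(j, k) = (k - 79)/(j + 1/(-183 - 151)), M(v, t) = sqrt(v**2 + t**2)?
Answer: 324662554/12693 - 334*sqrt(34)/12693 ≈ 25578.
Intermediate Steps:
M(v, t) = sqrt(t**2 + v**2)
s(j, k) = (-79 + k)/(-1/334 + j) (s(j, k) = (-79 + k)/(j + 1/(-334)) = (-79 + k)/(j - 1/334) = (-79 + k)/(-1/334 + j))
s(-38, M(5, 3)) + 25576 = 334*(-79 + sqrt(3**2 + 5**2))/(-1 + 334*(-38)) + 25576 = 334*(-79 + sqrt(9 + 25))/(-1 - 12692) + 25576 = 334*(-79 + sqrt(34))/(-12693) + 25576 = 334*(-1/12693)*(-79 + sqrt(34)) + 25576 = (26386/12693 - 334*sqrt(34)/12693) + 25576 = 324662554/12693 - 334*sqrt(34)/12693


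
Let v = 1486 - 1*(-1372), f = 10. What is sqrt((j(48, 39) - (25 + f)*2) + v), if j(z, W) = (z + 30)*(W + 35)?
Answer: 4*sqrt(535) ≈ 92.520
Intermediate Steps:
j(z, W) = (30 + z)*(35 + W)
v = 2858 (v = 1486 + 1372 = 2858)
sqrt((j(48, 39) - (25 + f)*2) + v) = sqrt(((1050 + 30*39 + 35*48 + 39*48) - (25 + 10)*2) + 2858) = sqrt(((1050 + 1170 + 1680 + 1872) - 35*2) + 2858) = sqrt((5772 - 1*70) + 2858) = sqrt((5772 - 70) + 2858) = sqrt(5702 + 2858) = sqrt(8560) = 4*sqrt(535)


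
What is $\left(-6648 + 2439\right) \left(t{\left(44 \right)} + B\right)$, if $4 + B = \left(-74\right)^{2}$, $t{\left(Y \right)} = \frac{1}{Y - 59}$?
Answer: $- \frac{115156837}{5} \approx -2.3031 \cdot 10^{7}$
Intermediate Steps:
$t{\left(Y \right)} = \frac{1}{-59 + Y}$
$B = 5472$ ($B = -4 + \left(-74\right)^{2} = -4 + 5476 = 5472$)
$\left(-6648 + 2439\right) \left(t{\left(44 \right)} + B\right) = \left(-6648 + 2439\right) \left(\frac{1}{-59 + 44} + 5472\right) = - 4209 \left(\frac{1}{-15} + 5472\right) = - 4209 \left(- \frac{1}{15} + 5472\right) = \left(-4209\right) \frac{82079}{15} = - \frac{115156837}{5}$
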